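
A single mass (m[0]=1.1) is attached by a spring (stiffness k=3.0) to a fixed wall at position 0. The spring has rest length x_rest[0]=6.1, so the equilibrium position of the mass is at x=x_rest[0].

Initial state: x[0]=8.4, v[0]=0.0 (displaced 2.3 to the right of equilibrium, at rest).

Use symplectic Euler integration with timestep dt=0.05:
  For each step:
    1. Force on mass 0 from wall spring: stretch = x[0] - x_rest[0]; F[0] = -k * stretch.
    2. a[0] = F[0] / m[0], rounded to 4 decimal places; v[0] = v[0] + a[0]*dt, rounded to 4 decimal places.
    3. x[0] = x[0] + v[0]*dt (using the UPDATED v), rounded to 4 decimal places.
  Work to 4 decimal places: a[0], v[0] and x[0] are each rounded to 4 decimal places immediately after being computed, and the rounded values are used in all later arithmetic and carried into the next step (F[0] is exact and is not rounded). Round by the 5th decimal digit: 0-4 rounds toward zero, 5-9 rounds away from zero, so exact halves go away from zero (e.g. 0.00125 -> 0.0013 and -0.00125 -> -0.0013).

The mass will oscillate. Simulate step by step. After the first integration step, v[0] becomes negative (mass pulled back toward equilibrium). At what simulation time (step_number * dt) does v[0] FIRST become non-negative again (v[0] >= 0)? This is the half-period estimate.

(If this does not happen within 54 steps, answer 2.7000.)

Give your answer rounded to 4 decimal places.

Step 0: x=[8.4000] v=[0.0000]
Step 1: x=[8.3843] v=[-0.3136]
Step 2: x=[8.3530] v=[-0.6251]
Step 3: x=[8.3064] v=[-0.9323]
Step 4: x=[8.2447] v=[-1.2332]
Step 5: x=[8.1684] v=[-1.5257]
Step 6: x=[8.0780] v=[-1.8078]
Step 7: x=[7.9741] v=[-2.0775]
Step 8: x=[7.8574] v=[-2.3331]
Step 9: x=[7.7288] v=[-2.5727]
Step 10: x=[7.5891] v=[-2.7948]
Step 11: x=[7.4392] v=[-2.9979]
Step 12: x=[7.2802] v=[-3.1805]
Step 13: x=[7.1131] v=[-3.3414]
Step 14: x=[6.9391] v=[-3.4796]
Step 15: x=[6.7594] v=[-3.5940]
Step 16: x=[6.5752] v=[-3.6839]
Step 17: x=[6.3878] v=[-3.7487]
Step 18: x=[6.1984] v=[-3.7879]
Step 19: x=[6.0083] v=[-3.8013]
Step 20: x=[5.8189] v=[-3.7888]
Step 21: x=[5.6314] v=[-3.7505]
Step 22: x=[5.4471] v=[-3.6866]
Step 23: x=[5.2672] v=[-3.5976]
Step 24: x=[5.0930] v=[-3.4840]
Step 25: x=[4.9257] v=[-3.3467]
Step 26: x=[4.7664] v=[-3.1866]
Step 27: x=[4.6162] v=[-3.0047]
Step 28: x=[4.4761] v=[-2.8024]
Step 29: x=[4.3471] v=[-2.5810]
Step 30: x=[4.2300] v=[-2.3420]
Step 31: x=[4.1257] v=[-2.0870]
Step 32: x=[4.0348] v=[-1.8178]
Step 33: x=[3.9580] v=[-1.5362]
Step 34: x=[3.8958] v=[-1.2441]
Step 35: x=[3.8486] v=[-0.9435]
Step 36: x=[3.8168] v=[-0.6365]
Step 37: x=[3.8005] v=[-0.3252]
Step 38: x=[3.7999] v=[-0.0116]
Step 39: x=[3.8150] v=[0.3021]
First v>=0 after going negative at step 39, time=1.9500

Answer: 1.9500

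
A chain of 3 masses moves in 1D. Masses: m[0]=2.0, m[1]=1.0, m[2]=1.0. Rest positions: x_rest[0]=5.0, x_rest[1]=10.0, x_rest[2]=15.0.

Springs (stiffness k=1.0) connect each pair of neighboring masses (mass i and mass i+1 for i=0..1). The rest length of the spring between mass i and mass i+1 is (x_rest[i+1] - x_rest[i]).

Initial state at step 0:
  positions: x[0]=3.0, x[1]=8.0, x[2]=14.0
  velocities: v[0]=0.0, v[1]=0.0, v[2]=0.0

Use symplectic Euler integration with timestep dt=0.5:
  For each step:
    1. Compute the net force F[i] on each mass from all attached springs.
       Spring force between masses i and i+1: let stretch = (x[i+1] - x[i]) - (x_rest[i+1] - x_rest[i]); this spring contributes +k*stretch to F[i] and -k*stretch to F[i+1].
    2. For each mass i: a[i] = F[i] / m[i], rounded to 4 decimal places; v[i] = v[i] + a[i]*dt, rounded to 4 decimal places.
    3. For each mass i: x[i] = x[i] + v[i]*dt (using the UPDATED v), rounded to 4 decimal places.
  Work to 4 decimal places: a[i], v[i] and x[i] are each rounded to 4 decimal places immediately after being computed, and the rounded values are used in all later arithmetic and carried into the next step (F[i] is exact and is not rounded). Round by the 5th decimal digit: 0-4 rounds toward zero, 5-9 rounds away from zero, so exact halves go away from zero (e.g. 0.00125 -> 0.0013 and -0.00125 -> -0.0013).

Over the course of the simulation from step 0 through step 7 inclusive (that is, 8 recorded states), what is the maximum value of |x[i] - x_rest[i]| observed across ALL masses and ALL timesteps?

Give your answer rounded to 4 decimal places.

Answer: 2.3324

Derivation:
Step 0: x=[3.0000 8.0000 14.0000] v=[0.0000 0.0000 0.0000]
Step 1: x=[3.0000 8.2500 13.7500] v=[0.0000 0.5000 -0.5000]
Step 2: x=[3.0313 8.5625 13.3750] v=[0.0625 0.6250 -0.7500]
Step 3: x=[3.1290 8.6954 13.0469] v=[0.1953 0.2657 -0.6563]
Step 4: x=[3.2975 8.5245 12.8809] v=[0.3369 -0.3418 -0.3321]
Step 5: x=[3.4944 8.1360 12.8758] v=[0.3937 -0.7771 -0.0103]
Step 6: x=[3.6465 7.7720 12.9357] v=[0.3041 -0.7280 0.1198]
Step 7: x=[3.6893 7.6676 12.9547] v=[0.0855 -0.2089 0.0380]
Max displacement = 2.3324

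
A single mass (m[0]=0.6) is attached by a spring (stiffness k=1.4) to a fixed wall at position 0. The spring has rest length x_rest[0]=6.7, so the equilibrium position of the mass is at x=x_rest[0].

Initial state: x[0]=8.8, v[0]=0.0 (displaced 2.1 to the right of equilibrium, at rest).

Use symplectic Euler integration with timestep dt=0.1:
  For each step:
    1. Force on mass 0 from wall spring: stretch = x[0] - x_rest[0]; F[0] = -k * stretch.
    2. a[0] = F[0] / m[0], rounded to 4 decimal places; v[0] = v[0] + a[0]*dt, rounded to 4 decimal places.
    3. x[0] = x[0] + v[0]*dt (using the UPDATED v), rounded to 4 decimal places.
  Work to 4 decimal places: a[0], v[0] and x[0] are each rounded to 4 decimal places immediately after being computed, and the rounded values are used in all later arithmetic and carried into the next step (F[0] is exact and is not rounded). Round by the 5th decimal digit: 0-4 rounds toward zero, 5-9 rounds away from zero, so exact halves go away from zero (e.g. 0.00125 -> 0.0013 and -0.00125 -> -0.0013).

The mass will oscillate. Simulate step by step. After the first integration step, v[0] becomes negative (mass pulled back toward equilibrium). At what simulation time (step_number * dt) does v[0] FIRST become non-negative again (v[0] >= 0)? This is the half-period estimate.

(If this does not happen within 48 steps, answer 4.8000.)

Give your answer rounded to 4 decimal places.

Step 0: x=[8.8000] v=[0.0000]
Step 1: x=[8.7510] v=[-0.4900]
Step 2: x=[8.6541] v=[-0.9686]
Step 3: x=[8.5116] v=[-1.4246]
Step 4: x=[8.3269] v=[-1.8473]
Step 5: x=[8.1042] v=[-2.2269]
Step 6: x=[7.8487] v=[-2.5546]
Step 7: x=[7.5664] v=[-2.8226]
Step 8: x=[7.2639] v=[-3.0248]
Step 9: x=[6.9483] v=[-3.1564]
Step 10: x=[6.6269] v=[-3.2143]
Step 11: x=[6.3072] v=[-3.1972]
Step 12: x=[5.9966] v=[-3.1056]
Step 13: x=[5.7025] v=[-2.9415]
Step 14: x=[5.4316] v=[-2.7088]
Step 15: x=[5.1903] v=[-2.4128]
Step 16: x=[4.9843] v=[-2.0605]
Step 17: x=[4.8183] v=[-1.6602]
Step 18: x=[4.6962] v=[-1.2211]
Step 19: x=[4.6208] v=[-0.7536]
Step 20: x=[4.5940] v=[-0.2685]
Step 21: x=[4.6163] v=[0.2229]
First v>=0 after going negative at step 21, time=2.1000

Answer: 2.1000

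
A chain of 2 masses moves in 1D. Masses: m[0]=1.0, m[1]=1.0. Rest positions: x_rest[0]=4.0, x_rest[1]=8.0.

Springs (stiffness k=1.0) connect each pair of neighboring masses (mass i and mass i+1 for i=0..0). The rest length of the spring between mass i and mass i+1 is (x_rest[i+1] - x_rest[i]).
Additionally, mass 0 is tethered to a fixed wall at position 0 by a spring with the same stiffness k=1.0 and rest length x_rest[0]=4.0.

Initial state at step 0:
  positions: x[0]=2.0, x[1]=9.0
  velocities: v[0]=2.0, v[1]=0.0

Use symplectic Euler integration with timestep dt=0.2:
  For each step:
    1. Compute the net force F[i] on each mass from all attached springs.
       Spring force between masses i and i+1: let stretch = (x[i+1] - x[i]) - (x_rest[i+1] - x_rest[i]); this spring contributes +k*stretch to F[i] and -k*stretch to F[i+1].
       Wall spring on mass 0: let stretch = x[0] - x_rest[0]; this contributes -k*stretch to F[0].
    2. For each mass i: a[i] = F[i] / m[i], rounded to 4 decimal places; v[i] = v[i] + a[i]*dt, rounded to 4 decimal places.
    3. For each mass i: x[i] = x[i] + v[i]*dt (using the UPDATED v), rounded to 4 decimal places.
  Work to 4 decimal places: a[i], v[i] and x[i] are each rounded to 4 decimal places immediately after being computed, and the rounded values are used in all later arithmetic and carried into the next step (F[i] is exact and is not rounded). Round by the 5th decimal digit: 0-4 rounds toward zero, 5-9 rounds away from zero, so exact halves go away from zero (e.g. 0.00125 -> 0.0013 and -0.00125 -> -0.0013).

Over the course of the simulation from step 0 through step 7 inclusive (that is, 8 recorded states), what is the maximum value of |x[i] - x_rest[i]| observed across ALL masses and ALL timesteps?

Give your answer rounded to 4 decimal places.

Step 0: x=[2.0000 9.0000] v=[2.0000 0.0000]
Step 1: x=[2.6000 8.8800] v=[3.0000 -0.6000]
Step 2: x=[3.3472 8.6688] v=[3.7360 -1.0560]
Step 3: x=[4.1734 8.4047] v=[4.1309 -1.3203]
Step 4: x=[5.0019 8.1314] v=[4.1425 -1.3666]
Step 5: x=[5.7555 7.8929] v=[3.7680 -1.1925]
Step 6: x=[6.3644 7.7289] v=[3.0444 -0.8200]
Step 7: x=[6.7733 7.6703] v=[2.0444 -0.2929]
Max displacement = 2.7733

Answer: 2.7733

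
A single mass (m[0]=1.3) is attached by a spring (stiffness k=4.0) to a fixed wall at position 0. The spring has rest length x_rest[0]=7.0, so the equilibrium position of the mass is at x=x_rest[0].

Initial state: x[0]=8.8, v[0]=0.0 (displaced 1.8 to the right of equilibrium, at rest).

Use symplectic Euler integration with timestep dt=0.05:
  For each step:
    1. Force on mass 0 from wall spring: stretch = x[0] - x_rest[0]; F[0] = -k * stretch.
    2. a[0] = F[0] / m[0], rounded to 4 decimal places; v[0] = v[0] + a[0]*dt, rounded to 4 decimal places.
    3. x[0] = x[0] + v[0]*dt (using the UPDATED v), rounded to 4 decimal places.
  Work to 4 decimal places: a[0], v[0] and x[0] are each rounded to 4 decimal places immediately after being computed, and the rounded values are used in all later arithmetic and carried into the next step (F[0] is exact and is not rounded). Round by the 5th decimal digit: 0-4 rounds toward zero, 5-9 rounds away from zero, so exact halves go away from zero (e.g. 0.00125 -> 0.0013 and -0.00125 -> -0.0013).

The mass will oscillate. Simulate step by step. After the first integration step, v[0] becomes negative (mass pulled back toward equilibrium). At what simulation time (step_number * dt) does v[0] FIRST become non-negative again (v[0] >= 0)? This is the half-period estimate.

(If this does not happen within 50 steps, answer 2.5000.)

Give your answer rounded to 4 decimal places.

Answer: 1.8000

Derivation:
Step 0: x=[8.8000] v=[0.0000]
Step 1: x=[8.7862] v=[-0.2769]
Step 2: x=[8.7586] v=[-0.5517]
Step 3: x=[8.7175] v=[-0.8223]
Step 4: x=[8.6632] v=[-1.0865]
Step 5: x=[8.5961] v=[-1.3424]
Step 6: x=[8.5167] v=[-1.5880]
Step 7: x=[8.4256] v=[-1.8213]
Step 8: x=[8.3236] v=[-2.0406]
Step 9: x=[8.2114] v=[-2.2442]
Step 10: x=[8.0899] v=[-2.4306]
Step 11: x=[7.9600] v=[-2.5983]
Step 12: x=[7.8227] v=[-2.7460]
Step 13: x=[7.6791] v=[-2.8726]
Step 14: x=[7.5302] v=[-2.9771]
Step 15: x=[7.3773] v=[-3.0587]
Step 16: x=[7.2215] v=[-3.1167]
Step 17: x=[7.0640] v=[-3.1508]
Step 18: x=[6.9060] v=[-3.1606]
Step 19: x=[6.7487] v=[-3.1461]
Step 20: x=[6.5933] v=[-3.1074]
Step 21: x=[6.4411] v=[-3.0448]
Step 22: x=[6.2932] v=[-2.9588]
Step 23: x=[6.1507] v=[-2.8501]
Step 24: x=[6.0147] v=[-2.7194]
Step 25: x=[5.8863] v=[-2.5678]
Step 26: x=[5.7665] v=[-2.3965]
Step 27: x=[5.6562] v=[-2.2067]
Step 28: x=[5.5562] v=[-2.0000]
Step 29: x=[5.4673] v=[-1.7779]
Step 30: x=[5.3902] v=[-1.5421]
Step 31: x=[5.3255] v=[-1.2944]
Step 32: x=[5.2737] v=[-1.0368]
Step 33: x=[5.2351] v=[-0.7712]
Step 34: x=[5.2101] v=[-0.4997]
Step 35: x=[5.1989] v=[-0.2243]
Step 36: x=[5.2015] v=[0.0528]
First v>=0 after going negative at step 36, time=1.8000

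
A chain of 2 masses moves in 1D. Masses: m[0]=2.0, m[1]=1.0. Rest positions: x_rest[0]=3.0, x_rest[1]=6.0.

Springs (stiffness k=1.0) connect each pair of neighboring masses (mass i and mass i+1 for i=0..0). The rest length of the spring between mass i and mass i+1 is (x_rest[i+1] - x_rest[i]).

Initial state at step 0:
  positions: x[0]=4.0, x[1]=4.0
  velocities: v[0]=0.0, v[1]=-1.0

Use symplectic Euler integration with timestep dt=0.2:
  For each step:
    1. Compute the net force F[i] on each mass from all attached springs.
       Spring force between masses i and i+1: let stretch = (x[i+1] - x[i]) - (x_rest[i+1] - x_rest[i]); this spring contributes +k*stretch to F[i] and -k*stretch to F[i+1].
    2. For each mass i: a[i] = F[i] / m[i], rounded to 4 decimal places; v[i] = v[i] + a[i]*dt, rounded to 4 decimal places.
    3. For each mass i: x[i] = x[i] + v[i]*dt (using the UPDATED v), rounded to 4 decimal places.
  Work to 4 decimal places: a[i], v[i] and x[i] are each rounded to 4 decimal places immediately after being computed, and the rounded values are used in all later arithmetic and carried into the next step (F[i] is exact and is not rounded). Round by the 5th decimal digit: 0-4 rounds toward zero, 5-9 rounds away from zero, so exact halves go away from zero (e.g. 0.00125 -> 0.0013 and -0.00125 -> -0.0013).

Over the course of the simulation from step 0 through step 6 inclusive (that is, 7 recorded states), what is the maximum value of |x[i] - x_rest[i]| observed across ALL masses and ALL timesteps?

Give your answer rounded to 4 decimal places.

Answer: 2.0800

Derivation:
Step 0: x=[4.0000 4.0000] v=[0.0000 -1.0000]
Step 1: x=[3.9400 3.9200] v=[-0.3000 -0.4000]
Step 2: x=[3.8196 3.9608] v=[-0.6020 0.2040]
Step 3: x=[3.6420 4.1160] v=[-0.8879 0.7758]
Step 4: x=[3.4139 4.3722] v=[-1.1405 1.2810]
Step 5: x=[3.1450 4.7101] v=[-1.3447 1.6893]
Step 6: x=[2.8474 5.1054] v=[-1.4882 1.9763]
Max displacement = 2.0800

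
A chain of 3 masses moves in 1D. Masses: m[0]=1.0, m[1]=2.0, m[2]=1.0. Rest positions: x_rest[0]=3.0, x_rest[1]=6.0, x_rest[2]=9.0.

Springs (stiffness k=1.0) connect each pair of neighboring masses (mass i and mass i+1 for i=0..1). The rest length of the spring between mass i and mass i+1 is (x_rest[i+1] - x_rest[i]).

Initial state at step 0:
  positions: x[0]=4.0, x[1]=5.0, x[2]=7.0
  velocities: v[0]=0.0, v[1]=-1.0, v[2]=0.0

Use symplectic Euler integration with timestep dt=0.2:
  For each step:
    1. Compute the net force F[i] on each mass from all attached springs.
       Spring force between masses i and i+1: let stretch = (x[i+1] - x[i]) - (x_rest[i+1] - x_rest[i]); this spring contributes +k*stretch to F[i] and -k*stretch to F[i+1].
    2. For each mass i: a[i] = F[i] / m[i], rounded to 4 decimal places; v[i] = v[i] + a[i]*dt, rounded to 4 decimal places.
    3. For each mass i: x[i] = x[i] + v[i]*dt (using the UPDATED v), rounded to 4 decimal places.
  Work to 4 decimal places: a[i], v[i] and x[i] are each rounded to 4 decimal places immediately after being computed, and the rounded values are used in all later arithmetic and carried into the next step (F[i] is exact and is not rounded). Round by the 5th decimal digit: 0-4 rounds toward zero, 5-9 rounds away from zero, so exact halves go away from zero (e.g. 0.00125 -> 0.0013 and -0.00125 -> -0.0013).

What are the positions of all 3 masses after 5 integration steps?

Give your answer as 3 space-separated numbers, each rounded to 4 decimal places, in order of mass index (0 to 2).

Step 0: x=[4.0000 5.0000 7.0000] v=[0.0000 -1.0000 0.0000]
Step 1: x=[3.9200 4.8200 7.0400] v=[-0.4000 -0.9000 0.2000]
Step 2: x=[3.7560 4.6664 7.1112] v=[-0.8200 -0.7680 0.3560]
Step 3: x=[3.5084 4.5435 7.2046] v=[-1.2379 -0.6146 0.4670]
Step 4: x=[3.1822 4.4531 7.3116] v=[-1.6309 -0.4520 0.5348]
Step 5: x=[2.7869 4.3945 7.4242] v=[-1.9767 -0.2932 0.5631]

Answer: 2.7869 4.3945 7.4242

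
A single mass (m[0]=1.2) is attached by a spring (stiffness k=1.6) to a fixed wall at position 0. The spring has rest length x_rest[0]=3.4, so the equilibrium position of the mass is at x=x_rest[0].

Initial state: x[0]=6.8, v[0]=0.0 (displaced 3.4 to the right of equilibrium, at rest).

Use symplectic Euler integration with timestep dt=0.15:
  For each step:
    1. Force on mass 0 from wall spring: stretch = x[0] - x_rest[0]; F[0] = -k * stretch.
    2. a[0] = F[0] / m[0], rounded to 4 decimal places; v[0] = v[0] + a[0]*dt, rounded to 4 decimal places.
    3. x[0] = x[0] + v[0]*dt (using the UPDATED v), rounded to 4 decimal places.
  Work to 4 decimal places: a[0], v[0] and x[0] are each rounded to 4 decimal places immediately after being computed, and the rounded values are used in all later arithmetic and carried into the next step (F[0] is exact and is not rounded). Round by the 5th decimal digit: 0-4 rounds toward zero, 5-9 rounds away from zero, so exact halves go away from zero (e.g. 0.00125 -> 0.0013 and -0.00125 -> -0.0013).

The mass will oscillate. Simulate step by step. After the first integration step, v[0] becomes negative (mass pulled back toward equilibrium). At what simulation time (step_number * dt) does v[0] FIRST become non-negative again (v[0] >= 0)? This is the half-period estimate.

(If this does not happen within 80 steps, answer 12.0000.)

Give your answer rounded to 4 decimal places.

Step 0: x=[6.8000] v=[0.0000]
Step 1: x=[6.6980] v=[-0.6800]
Step 2: x=[6.4971] v=[-1.3396]
Step 3: x=[6.2033] v=[-1.9590]
Step 4: x=[5.8253] v=[-2.5197]
Step 5: x=[5.3746] v=[-3.0048]
Step 6: x=[4.8646] v=[-3.3997]
Step 7: x=[4.3107] v=[-3.6926]
Step 8: x=[3.7295] v=[-3.8747]
Step 9: x=[3.1384] v=[-3.9406]
Step 10: x=[2.5552] v=[-3.8883]
Step 11: x=[1.9973] v=[-3.7193]
Step 12: x=[1.4815] v=[-3.4388]
Step 13: x=[1.0232] v=[-3.0551]
Step 14: x=[0.6362] v=[-2.5797]
Step 15: x=[0.3322] v=[-2.0269]
Step 16: x=[0.1202] v=[-1.4133]
Step 17: x=[0.0066] v=[-0.7573]
Step 18: x=[-0.0052] v=[-0.0786]
Step 19: x=[0.0852] v=[0.6024]
First v>=0 after going negative at step 19, time=2.8500

Answer: 2.8500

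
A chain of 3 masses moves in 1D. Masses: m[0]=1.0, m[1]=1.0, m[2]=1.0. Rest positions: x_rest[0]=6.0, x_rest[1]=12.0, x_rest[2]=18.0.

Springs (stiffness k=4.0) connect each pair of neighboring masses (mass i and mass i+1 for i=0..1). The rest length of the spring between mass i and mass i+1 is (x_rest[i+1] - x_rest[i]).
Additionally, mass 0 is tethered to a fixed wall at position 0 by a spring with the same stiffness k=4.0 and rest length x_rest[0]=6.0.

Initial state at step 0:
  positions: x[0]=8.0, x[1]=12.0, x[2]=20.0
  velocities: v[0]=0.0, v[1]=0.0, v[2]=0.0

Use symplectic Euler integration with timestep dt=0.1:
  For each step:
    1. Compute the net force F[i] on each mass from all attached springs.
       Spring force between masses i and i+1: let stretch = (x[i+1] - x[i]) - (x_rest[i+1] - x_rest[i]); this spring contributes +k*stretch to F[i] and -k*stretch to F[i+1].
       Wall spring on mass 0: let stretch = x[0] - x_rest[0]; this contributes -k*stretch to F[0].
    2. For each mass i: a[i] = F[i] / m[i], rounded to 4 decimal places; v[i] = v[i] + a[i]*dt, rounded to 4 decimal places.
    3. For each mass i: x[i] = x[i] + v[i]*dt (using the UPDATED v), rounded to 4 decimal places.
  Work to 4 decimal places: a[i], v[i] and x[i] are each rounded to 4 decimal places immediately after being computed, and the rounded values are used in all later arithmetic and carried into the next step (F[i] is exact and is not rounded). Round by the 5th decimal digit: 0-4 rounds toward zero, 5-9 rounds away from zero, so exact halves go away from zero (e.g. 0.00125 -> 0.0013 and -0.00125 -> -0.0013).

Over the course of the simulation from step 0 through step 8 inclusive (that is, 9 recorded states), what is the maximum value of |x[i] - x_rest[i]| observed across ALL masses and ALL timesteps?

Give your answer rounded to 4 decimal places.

Answer: 2.2398

Derivation:
Step 0: x=[8.0000 12.0000 20.0000] v=[0.0000 0.0000 0.0000]
Step 1: x=[7.8400 12.1600 19.9200] v=[-1.6000 1.6000 -0.8000]
Step 2: x=[7.5392 12.4576 19.7696] v=[-3.0080 2.9760 -1.5040]
Step 3: x=[7.1336 12.8509 19.5667] v=[-4.0563 3.9334 -2.0288]
Step 4: x=[6.6713 13.2842 19.3352] v=[-4.6228 4.3328 -2.3151]
Step 5: x=[6.2067 13.6950 19.1017] v=[-4.6462 4.1080 -2.3355]
Step 6: x=[5.7933 14.0225 18.8919] v=[-4.1336 3.2754 -2.0982]
Step 7: x=[5.4774 14.2157 18.7273] v=[-3.1592 1.9315 -1.6460]
Step 8: x=[5.2919 14.2398 18.6222] v=[-1.8548 0.2408 -1.0506]
Max displacement = 2.2398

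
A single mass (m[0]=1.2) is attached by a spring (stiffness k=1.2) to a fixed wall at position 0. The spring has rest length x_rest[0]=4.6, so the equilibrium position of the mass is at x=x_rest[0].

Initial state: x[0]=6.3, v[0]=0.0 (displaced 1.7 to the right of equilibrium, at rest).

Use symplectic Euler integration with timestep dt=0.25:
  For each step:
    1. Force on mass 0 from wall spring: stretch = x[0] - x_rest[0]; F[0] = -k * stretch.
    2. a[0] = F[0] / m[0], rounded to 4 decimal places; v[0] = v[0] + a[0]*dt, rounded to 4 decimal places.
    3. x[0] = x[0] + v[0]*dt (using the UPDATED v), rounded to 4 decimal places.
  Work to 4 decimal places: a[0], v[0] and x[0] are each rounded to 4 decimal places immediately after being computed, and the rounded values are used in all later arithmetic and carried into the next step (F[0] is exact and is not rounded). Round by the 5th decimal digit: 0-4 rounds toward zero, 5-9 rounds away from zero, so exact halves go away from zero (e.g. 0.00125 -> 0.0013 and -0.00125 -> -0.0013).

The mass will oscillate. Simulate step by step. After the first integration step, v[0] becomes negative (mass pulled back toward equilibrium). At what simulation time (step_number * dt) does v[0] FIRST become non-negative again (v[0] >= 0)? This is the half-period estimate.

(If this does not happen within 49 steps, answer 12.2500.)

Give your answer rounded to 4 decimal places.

Answer: 3.2500

Derivation:
Step 0: x=[6.3000] v=[0.0000]
Step 1: x=[6.1938] v=[-0.4250]
Step 2: x=[5.9879] v=[-0.8235]
Step 3: x=[5.6953] v=[-1.1705]
Step 4: x=[5.3342] v=[-1.4443]
Step 5: x=[4.9272] v=[-1.6279]
Step 6: x=[4.4998] v=[-1.7097]
Step 7: x=[4.0786] v=[-1.6847]
Step 8: x=[3.6900] v=[-1.5544]
Step 9: x=[3.3583] v=[-1.3269]
Step 10: x=[3.1042] v=[-1.0165]
Step 11: x=[2.9436] v=[-0.6426]
Step 12: x=[2.8865] v=[-0.2285]
Step 13: x=[2.9365] v=[0.1999]
First v>=0 after going negative at step 13, time=3.2500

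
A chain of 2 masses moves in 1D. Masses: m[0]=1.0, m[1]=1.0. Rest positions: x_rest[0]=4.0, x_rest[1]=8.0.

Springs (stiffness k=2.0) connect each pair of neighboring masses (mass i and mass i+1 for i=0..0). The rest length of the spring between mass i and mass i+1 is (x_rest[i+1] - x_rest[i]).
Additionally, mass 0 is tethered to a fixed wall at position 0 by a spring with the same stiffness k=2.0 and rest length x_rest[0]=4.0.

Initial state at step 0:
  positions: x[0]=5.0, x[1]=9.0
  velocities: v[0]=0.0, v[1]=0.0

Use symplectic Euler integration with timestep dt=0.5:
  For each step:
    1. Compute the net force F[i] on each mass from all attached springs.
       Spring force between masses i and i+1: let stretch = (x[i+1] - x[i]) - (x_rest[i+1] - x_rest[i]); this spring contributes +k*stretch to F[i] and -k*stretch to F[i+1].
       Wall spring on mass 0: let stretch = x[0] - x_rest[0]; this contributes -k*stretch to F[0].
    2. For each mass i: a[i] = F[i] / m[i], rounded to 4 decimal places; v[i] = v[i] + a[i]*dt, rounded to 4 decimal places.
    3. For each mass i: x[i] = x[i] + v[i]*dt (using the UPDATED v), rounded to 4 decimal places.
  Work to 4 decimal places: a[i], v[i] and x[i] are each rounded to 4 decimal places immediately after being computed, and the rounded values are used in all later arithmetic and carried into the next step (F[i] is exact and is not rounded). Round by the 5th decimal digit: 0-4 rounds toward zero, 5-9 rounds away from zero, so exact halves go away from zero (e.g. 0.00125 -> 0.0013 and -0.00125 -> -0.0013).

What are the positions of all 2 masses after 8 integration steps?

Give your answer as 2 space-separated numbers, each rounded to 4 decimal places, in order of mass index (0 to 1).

Answer: 3.1875 7.1368

Derivation:
Step 0: x=[5.0000 9.0000] v=[0.0000 0.0000]
Step 1: x=[4.5000 9.0000] v=[-1.0000 0.0000]
Step 2: x=[4.0000 8.7500] v=[-1.0000 -0.5000]
Step 3: x=[3.8750 8.1250] v=[-0.2500 -1.2500]
Step 4: x=[3.9375 7.3750] v=[0.1250 -1.5000]
Step 5: x=[3.7500 6.9063] v=[-0.3750 -0.9375]
Step 6: x=[3.2657 6.8594] v=[-0.9687 -0.0938]
Step 7: x=[2.9454 7.0157] v=[-0.6407 0.3125]
Step 8: x=[3.1875 7.1368] v=[0.4842 0.2422]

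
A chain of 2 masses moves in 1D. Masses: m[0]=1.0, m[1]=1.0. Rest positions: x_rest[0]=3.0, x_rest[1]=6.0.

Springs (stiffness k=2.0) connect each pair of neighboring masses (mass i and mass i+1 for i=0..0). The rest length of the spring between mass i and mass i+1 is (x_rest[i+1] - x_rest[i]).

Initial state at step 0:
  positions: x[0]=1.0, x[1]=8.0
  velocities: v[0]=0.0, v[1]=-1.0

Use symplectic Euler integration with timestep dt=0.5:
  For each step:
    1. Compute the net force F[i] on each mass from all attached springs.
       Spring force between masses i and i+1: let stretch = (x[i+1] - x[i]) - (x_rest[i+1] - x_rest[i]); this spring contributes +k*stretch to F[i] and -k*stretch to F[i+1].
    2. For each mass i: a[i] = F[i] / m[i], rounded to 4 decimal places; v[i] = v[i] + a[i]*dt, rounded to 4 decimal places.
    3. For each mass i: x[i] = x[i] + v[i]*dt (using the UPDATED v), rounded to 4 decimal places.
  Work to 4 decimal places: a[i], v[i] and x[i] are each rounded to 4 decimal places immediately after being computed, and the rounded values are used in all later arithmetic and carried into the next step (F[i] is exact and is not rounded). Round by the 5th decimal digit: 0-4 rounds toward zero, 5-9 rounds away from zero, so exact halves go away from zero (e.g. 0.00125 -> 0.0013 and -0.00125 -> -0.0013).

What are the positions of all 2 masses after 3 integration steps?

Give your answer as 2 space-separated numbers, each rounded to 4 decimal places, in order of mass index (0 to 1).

Step 0: x=[1.0000 8.0000] v=[0.0000 -1.0000]
Step 1: x=[3.0000 5.5000] v=[4.0000 -5.0000]
Step 2: x=[4.7500 3.2500] v=[3.5000 -4.5000]
Step 3: x=[4.2500 3.2500] v=[-1.0000 0.0000]

Answer: 4.2500 3.2500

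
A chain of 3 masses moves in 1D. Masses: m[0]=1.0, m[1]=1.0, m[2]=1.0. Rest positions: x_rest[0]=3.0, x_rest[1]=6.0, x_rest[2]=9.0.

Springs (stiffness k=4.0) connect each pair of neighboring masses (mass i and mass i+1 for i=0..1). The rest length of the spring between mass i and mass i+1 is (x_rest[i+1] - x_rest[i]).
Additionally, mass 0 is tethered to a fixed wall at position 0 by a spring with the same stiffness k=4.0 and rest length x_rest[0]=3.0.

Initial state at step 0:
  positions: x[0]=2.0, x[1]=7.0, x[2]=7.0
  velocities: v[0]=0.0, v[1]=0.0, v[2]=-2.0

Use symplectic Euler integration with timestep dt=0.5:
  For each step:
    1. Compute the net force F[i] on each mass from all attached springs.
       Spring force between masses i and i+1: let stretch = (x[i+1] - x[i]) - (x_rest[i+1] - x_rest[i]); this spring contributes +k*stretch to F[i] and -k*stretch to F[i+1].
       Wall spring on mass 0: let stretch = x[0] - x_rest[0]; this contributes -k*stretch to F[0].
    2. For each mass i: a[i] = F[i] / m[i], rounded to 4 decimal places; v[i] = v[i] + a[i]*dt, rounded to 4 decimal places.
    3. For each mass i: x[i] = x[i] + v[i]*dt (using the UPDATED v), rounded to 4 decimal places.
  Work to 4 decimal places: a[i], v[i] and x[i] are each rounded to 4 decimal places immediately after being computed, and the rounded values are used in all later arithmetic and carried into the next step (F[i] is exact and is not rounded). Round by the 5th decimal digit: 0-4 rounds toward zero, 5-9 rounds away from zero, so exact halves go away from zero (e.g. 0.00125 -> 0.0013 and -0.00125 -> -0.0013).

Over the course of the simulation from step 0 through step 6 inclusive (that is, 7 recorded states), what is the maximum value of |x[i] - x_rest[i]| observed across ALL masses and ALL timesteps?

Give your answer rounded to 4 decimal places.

Answer: 4.0000

Derivation:
Step 0: x=[2.0000 7.0000 7.0000] v=[0.0000 0.0000 -2.0000]
Step 1: x=[5.0000 2.0000 9.0000] v=[6.0000 -10.0000 4.0000]
Step 2: x=[0.0000 7.0000 7.0000] v=[-10.0000 10.0000 -4.0000]
Step 3: x=[2.0000 5.0000 8.0000] v=[4.0000 -4.0000 2.0000]
Step 4: x=[5.0000 3.0000 9.0000] v=[6.0000 -4.0000 2.0000]
Step 5: x=[1.0000 9.0000 7.0000] v=[-8.0000 12.0000 -4.0000]
Step 6: x=[4.0000 5.0000 10.0000] v=[6.0000 -8.0000 6.0000]
Max displacement = 4.0000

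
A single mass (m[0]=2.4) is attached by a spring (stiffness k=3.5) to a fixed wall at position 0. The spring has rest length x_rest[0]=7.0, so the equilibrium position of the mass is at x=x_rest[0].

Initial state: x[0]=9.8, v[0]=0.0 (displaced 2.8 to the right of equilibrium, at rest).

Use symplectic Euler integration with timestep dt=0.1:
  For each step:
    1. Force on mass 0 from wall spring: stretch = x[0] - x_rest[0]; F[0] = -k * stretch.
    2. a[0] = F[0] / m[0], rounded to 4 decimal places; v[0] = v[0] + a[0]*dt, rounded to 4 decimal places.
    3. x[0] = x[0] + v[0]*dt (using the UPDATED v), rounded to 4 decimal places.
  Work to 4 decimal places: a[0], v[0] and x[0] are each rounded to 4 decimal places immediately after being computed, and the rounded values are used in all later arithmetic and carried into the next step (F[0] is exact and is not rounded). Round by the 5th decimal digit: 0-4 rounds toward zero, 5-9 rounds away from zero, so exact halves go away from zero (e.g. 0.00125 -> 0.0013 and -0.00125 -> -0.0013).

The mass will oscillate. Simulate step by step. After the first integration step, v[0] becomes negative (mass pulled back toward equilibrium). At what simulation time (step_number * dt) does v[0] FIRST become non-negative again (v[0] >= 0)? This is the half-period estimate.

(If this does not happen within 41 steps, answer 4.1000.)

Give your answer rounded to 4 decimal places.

Answer: 2.6000

Derivation:
Step 0: x=[9.8000] v=[0.0000]
Step 1: x=[9.7592] v=[-0.4083]
Step 2: x=[9.6781] v=[-0.8107]
Step 3: x=[9.5580] v=[-1.2013]
Step 4: x=[9.4006] v=[-1.5743]
Step 5: x=[9.2082] v=[-1.9244]
Step 6: x=[8.9836] v=[-2.2464]
Step 7: x=[8.7300] v=[-2.5357]
Step 8: x=[8.4512] v=[-2.7880]
Step 9: x=[8.1512] v=[-2.9996]
Step 10: x=[7.8345] v=[-3.1675]
Step 11: x=[7.5056] v=[-3.2892]
Step 12: x=[7.1693] v=[-3.3629]
Step 13: x=[6.8305] v=[-3.3876]
Step 14: x=[6.4942] v=[-3.3629]
Step 15: x=[6.1653] v=[-3.2891]
Step 16: x=[5.8486] v=[-3.1674]
Step 17: x=[5.5487] v=[-2.9995]
Step 18: x=[5.2699] v=[-2.7879]
Step 19: x=[5.0163] v=[-2.5356]
Step 20: x=[4.7917] v=[-2.2463]
Step 21: x=[4.5993] v=[-1.9243]
Step 22: x=[4.4419] v=[-1.5742]
Step 23: x=[4.3218] v=[-1.2011]
Step 24: x=[4.2408] v=[-0.8105]
Step 25: x=[4.2000] v=[-0.4081]
Step 26: x=[4.2000] v=[0.0002]
First v>=0 after going negative at step 26, time=2.6000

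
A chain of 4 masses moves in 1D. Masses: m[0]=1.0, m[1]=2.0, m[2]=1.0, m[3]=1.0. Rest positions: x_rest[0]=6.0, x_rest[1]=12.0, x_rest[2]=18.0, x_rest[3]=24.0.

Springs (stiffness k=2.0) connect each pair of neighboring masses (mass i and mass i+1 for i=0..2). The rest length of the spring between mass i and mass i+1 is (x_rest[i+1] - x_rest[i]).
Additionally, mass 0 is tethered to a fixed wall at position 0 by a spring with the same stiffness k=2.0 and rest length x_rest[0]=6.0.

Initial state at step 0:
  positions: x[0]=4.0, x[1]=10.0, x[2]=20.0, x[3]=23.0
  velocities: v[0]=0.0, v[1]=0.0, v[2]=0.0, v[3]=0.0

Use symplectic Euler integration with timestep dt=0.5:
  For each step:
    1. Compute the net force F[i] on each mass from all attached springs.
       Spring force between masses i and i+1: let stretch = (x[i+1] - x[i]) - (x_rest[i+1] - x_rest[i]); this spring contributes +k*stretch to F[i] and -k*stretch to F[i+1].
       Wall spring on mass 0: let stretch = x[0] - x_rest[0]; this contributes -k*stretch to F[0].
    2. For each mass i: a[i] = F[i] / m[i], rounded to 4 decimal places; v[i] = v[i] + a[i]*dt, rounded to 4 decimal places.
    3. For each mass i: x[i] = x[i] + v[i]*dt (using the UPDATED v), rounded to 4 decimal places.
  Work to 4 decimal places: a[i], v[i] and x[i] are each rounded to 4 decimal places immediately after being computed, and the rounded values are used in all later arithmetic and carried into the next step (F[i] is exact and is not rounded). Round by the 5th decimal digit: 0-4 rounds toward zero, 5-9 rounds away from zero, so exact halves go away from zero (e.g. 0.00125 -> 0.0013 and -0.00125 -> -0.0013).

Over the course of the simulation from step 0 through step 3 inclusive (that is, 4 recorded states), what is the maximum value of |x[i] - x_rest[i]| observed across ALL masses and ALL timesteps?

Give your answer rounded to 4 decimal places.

Answer: 3.7500

Derivation:
Step 0: x=[4.0000 10.0000 20.0000 23.0000] v=[0.0000 0.0000 0.0000 0.0000]
Step 1: x=[5.0000 11.0000 16.5000 24.5000] v=[2.0000 2.0000 -7.0000 3.0000]
Step 2: x=[6.5000 11.8750 14.2500 25.0000] v=[3.0000 1.7500 -4.5000 1.0000]
Step 3: x=[7.4375 12.0000 16.1875 23.1250] v=[1.8750 0.2500 3.8750 -3.7500]
Max displacement = 3.7500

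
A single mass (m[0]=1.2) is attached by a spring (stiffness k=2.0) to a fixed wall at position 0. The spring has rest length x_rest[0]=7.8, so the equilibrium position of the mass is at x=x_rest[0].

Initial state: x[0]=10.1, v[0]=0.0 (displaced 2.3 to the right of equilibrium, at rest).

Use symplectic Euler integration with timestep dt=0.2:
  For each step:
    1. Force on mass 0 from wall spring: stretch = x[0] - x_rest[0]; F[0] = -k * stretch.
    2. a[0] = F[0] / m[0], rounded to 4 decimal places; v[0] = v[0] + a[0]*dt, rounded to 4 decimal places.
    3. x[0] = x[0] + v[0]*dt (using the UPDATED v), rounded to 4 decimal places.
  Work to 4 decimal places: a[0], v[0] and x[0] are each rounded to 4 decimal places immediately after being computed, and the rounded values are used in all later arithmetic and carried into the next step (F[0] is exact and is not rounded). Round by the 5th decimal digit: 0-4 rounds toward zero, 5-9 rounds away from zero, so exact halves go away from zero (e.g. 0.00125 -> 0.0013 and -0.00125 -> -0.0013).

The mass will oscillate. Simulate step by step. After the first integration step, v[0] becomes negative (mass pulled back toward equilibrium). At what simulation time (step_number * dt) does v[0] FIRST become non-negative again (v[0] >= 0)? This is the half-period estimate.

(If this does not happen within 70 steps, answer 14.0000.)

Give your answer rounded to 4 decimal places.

Step 0: x=[10.1000] v=[0.0000]
Step 1: x=[9.9467] v=[-0.7667]
Step 2: x=[9.6502] v=[-1.4823]
Step 3: x=[9.2304] v=[-2.0990]
Step 4: x=[8.7152] v=[-2.5758]
Step 5: x=[8.1390] v=[-2.8809]
Step 6: x=[7.5402] v=[-2.9939]
Step 7: x=[6.9587] v=[-2.9073]
Step 8: x=[6.4333] v=[-2.6269]
Step 9: x=[5.9990] v=[-2.1713]
Step 10: x=[5.6848] v=[-1.5710]
Step 11: x=[5.5116] v=[-0.8659]
Step 12: x=[5.4910] v=[-0.1031]
Step 13: x=[5.6243] v=[0.6666]
First v>=0 after going negative at step 13, time=2.6000

Answer: 2.6000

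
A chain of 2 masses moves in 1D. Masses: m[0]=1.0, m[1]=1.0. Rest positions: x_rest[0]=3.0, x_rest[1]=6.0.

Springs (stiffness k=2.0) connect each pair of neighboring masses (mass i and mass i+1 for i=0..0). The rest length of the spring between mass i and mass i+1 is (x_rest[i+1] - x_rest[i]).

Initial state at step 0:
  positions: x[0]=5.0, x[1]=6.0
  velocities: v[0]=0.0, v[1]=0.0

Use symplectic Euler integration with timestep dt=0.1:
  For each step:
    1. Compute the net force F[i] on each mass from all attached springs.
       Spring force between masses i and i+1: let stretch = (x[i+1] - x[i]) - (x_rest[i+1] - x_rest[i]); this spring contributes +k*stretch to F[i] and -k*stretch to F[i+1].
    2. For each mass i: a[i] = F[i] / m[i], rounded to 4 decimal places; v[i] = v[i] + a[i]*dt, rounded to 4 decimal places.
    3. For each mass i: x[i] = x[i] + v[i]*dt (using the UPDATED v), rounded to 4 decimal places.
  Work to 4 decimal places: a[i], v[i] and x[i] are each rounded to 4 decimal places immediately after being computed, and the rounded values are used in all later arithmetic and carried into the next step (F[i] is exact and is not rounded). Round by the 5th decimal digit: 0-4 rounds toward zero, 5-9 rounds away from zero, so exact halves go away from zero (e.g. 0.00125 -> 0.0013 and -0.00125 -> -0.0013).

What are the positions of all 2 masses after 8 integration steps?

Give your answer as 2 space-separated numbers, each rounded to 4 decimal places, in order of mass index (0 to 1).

Step 0: x=[5.0000 6.0000] v=[0.0000 0.0000]
Step 1: x=[4.9600 6.0400] v=[-0.4000 0.4000]
Step 2: x=[4.8816 6.1184] v=[-0.7840 0.7840]
Step 3: x=[4.7679 6.2321] v=[-1.1366 1.1366]
Step 4: x=[4.6235 6.3765] v=[-1.4438 1.4438]
Step 5: x=[4.4542 6.5458] v=[-1.6932 1.6932]
Step 6: x=[4.2667 6.7333] v=[-1.8749 1.8749]
Step 7: x=[4.0685 6.9315] v=[-1.9816 1.9816]
Step 8: x=[3.8676 7.1324] v=[-2.0090 2.0090]

Answer: 3.8676 7.1324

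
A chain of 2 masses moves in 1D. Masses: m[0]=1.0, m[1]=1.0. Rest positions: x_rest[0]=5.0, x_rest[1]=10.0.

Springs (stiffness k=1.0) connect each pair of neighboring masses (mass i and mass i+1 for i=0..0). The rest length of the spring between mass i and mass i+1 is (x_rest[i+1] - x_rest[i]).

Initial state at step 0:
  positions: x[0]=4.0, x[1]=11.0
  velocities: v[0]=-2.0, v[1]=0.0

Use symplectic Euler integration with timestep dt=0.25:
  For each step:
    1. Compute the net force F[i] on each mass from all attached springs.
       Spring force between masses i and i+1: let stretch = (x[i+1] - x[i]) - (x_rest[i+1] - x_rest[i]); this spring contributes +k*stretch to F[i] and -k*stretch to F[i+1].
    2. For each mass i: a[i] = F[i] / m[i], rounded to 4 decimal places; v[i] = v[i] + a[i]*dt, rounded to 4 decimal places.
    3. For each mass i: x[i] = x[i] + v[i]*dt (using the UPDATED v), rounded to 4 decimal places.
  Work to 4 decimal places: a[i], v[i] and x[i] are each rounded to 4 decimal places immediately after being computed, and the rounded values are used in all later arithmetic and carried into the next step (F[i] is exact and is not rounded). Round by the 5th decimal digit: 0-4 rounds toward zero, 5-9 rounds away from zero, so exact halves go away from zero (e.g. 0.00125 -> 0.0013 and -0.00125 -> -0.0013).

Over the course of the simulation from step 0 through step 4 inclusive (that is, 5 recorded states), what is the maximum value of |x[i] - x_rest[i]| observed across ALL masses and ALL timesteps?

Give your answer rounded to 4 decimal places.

Answer: 1.7051

Derivation:
Step 0: x=[4.0000 11.0000] v=[-2.0000 0.0000]
Step 1: x=[3.6250 10.8750] v=[-1.5000 -0.5000]
Step 2: x=[3.3906 10.6094] v=[-0.9375 -1.0625]
Step 3: x=[3.2949 10.2051] v=[-0.3828 -1.6172]
Step 4: x=[3.3186 9.6814] v=[0.0948 -2.0948]
Max displacement = 1.7051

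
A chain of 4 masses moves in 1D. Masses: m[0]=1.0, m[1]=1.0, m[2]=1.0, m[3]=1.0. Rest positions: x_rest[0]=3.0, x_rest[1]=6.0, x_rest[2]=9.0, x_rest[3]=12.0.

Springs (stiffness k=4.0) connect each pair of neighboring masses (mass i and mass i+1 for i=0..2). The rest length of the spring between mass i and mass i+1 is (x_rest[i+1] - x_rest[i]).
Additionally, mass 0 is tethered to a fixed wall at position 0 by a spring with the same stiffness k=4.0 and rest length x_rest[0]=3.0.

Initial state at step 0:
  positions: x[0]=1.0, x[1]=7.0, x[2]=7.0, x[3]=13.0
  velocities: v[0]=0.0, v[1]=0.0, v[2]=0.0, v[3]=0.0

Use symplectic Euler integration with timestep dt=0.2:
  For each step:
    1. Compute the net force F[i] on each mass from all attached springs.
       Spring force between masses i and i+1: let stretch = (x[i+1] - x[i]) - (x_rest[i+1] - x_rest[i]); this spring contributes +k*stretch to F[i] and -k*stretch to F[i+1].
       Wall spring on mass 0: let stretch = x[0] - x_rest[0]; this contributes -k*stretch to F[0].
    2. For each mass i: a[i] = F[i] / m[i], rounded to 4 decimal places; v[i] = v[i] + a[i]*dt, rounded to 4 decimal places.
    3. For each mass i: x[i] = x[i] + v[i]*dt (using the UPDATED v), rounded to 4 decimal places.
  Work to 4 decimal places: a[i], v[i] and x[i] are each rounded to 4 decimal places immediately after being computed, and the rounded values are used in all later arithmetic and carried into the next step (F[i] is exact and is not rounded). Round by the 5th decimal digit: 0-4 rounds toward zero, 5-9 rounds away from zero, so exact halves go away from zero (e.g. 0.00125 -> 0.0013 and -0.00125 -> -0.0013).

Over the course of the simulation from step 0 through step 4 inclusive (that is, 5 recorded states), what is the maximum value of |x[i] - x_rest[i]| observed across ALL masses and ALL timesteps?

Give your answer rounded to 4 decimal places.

Answer: 2.1560

Derivation:
Step 0: x=[1.0000 7.0000 7.0000 13.0000] v=[0.0000 0.0000 0.0000 0.0000]
Step 1: x=[1.8000 6.0400 7.9600 12.5200] v=[4.0000 -4.8000 4.8000 -2.4000]
Step 2: x=[2.9904 4.7088 9.3424 11.7904] v=[5.9520 -6.6560 6.9120 -3.6480]
Step 3: x=[3.9773 3.8440 10.3751 11.1491] v=[4.9344 -4.3238 5.1635 -3.2064]
Step 4: x=[4.3065 4.0455 10.4867 10.8640] v=[1.6459 1.0077 0.5578 -1.4256]
Max displacement = 2.1560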